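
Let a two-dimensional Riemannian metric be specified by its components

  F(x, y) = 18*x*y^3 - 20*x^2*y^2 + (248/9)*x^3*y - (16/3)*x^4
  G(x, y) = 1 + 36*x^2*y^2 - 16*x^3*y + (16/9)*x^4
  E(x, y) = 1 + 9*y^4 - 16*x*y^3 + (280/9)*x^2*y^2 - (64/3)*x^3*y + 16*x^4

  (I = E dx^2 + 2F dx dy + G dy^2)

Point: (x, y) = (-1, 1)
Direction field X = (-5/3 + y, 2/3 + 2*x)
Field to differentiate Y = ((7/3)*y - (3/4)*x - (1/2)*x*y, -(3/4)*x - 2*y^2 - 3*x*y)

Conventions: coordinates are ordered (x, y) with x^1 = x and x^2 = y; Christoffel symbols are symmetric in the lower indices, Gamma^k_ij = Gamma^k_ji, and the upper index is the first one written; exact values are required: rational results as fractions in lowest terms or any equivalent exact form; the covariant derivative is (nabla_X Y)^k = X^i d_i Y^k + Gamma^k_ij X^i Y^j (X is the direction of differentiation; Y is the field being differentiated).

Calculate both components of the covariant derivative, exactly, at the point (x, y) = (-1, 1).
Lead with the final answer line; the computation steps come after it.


Answer: (nabla_X Y)^x = -772/207, (nabla_X Y)^y = 53173/12006

E = 850/9, F = -638/9, G = 493/9 at the point
E_x = -1856/9, E_y = 1508/9, F_x = 162, F_y = -1094/9, G_x = -1144/9, G_y = 88
EG - F^2 = 1334/9;  g^inv = (9/1334) * [[493/9, 638/9], [638/9, 850/9]]
first-kind symbols [ij,l] = (1/2)(d_i g_jl + d_j g_il - d_l g_ij): [xx,x] = E_x/2 = -928/9, [xx,y] = F_x - E_y/2 = 704/9, [xy,x] = E_y/2 = 754/9, [xy,y] = G_x/2 = -572/9, [yy,x] = F_y - G_x/2 = -58, [yy,y] = G_y/2 = 44
Gamma^x_ij = (G*[ij,x] - F*[ij,y])/(EG - F^2), Gamma^y_ij = (E*[ij,y] - F*[ij,x])/(EG - F^2)
Gamma_xxx = -16/23, Gamma_xxy = 13/23, Gamma_xyy = -9/23, Gamma_yxx = 352/667, Gamma_yxy = -286/667, Gamma_yyy = 198/667
X = (-2/3, -4/3), Y = (43/12, 7/4) at the point


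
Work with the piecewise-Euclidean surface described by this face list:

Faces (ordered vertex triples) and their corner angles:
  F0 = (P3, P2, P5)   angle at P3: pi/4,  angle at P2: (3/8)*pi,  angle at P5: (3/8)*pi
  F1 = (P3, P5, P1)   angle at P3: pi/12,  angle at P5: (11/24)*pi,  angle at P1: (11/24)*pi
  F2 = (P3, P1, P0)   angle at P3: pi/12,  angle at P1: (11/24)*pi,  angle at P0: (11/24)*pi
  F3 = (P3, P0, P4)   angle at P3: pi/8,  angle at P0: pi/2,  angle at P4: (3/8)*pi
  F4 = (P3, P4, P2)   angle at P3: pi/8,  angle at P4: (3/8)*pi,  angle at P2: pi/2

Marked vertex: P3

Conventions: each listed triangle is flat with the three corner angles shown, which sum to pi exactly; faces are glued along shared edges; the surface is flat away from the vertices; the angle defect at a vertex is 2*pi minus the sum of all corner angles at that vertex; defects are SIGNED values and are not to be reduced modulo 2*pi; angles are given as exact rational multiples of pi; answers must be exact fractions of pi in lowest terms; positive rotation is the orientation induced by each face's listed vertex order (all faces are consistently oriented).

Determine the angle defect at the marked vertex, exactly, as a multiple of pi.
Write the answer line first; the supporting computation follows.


Answer: defect(P3) = (4/3)*pi

Sum of corner angles at P3: (2/3)*pi
defect = 2*pi - (2/3)*pi


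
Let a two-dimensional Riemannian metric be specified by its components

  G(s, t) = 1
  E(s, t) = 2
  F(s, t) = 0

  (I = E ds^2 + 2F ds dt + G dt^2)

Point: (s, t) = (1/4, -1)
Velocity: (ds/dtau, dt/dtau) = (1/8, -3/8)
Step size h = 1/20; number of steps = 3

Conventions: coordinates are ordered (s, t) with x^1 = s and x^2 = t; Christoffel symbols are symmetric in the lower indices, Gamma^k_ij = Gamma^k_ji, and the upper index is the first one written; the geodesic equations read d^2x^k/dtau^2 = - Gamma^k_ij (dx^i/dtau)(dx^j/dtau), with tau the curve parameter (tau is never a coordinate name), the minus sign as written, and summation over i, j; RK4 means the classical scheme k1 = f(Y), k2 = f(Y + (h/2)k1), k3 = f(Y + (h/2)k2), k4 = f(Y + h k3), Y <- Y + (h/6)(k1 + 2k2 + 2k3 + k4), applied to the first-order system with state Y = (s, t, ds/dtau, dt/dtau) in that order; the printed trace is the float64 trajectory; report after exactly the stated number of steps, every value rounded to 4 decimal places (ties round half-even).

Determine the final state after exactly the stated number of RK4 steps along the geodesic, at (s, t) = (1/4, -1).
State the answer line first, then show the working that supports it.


Answer: s = 0.2687, t = -1.0563, ds/dtau = 0.1250, dt/dtau = -0.3750

f(Y) = (ds/dtau, dt/dtau, -Gamma^s_ij Y'^i Y'^j, -Gamma^t_ij Y'^i Y'^j) with the Gammas evaluated at the stage position; h = 0.050000; intermediate values shown to 6 dp
step 0: s = 0.2500, t = -1.0000, ds/dtau = 0.1250, dt/dtau = -0.3750
step 1:
  k1: at (s, t) = (0.250000, -1.000000), (ds/dtau, dt/dtau) = (0.125000, -0.375000); Gamma_sss = 0.000000, Gamma_sst = 0.000000, Gamma_stt = 0.000000, Gamma_tss = 0.000000, Gamma_tst = 0.000000, Gamma_ttt = 0.000000; k1 = (0.125000, -0.375000, 0.000000, 0.000000)
  k2: at (s, t) = (0.253125, -1.009375), (ds/dtau, dt/dtau) = (0.125000, -0.375000); Gamma_sss = 0.000000, Gamma_sst = 0.000000, Gamma_stt = 0.000000, Gamma_tss = 0.000000, Gamma_tst = 0.000000, Gamma_ttt = 0.000000; k2 = (0.125000, -0.375000, 0.000000, 0.000000)
  k3: at (s, t) = (0.253125, -1.009375), (ds/dtau, dt/dtau) = (0.125000, -0.375000); Gamma_sss = 0.000000, Gamma_sst = 0.000000, Gamma_stt = 0.000000, Gamma_tss = 0.000000, Gamma_tst = 0.000000, Gamma_ttt = 0.000000; k3 = (0.125000, -0.375000, 0.000000, 0.000000)
  k4: at (s, t) = (0.256250, -1.018750), (ds/dtau, dt/dtau) = (0.125000, -0.375000); Gamma_sss = 0.000000, Gamma_sst = 0.000000, Gamma_stt = 0.000000, Gamma_tss = 0.000000, Gamma_tst = 0.000000, Gamma_ttt = 0.000000; k4 = (0.125000, -0.375000, 0.000000, 0.000000)
  Y <- Y + (h/6)(k1 + 2k2 + 2k3 + k4): s = 0.2562, t = -1.0188, ds/dtau = 0.1250, dt/dtau = -0.3750
step 2:
  k1: at (s, t) = (0.256250, -1.018750), (ds/dtau, dt/dtau) = (0.125000, -0.375000); Gamma_sss = 0.000000, Gamma_sst = 0.000000, Gamma_stt = 0.000000, Gamma_tss = 0.000000, Gamma_tst = 0.000000, Gamma_ttt = 0.000000; k1 = (0.125000, -0.375000, 0.000000, 0.000000)
  k2: at (s, t) = (0.259375, -1.028125), (ds/dtau, dt/dtau) = (0.125000, -0.375000); Gamma_sss = 0.000000, Gamma_sst = 0.000000, Gamma_stt = 0.000000, Gamma_tss = 0.000000, Gamma_tst = 0.000000, Gamma_ttt = 0.000000; k2 = (0.125000, -0.375000, 0.000000, 0.000000)
  k3: at (s, t) = (0.259375, -1.028125), (ds/dtau, dt/dtau) = (0.125000, -0.375000); Gamma_sss = 0.000000, Gamma_sst = 0.000000, Gamma_stt = 0.000000, Gamma_tss = 0.000000, Gamma_tst = 0.000000, Gamma_ttt = 0.000000; k3 = (0.125000, -0.375000, 0.000000, 0.000000)
  k4: at (s, t) = (0.262500, -1.037500), (ds/dtau, dt/dtau) = (0.125000, -0.375000); Gamma_sss = 0.000000, Gamma_sst = 0.000000, Gamma_stt = 0.000000, Gamma_tss = 0.000000, Gamma_tst = 0.000000, Gamma_ttt = 0.000000; k4 = (0.125000, -0.375000, 0.000000, 0.000000)
  Y <- Y + (h/6)(k1 + 2k2 + 2k3 + k4): s = 0.2625, t = -1.0375, ds/dtau = 0.1250, dt/dtau = -0.3750
step 3:
  k1: at (s, t) = (0.262500, -1.037500), (ds/dtau, dt/dtau) = (0.125000, -0.375000); Gamma_sss = 0.000000, Gamma_sst = 0.000000, Gamma_stt = 0.000000, Gamma_tss = 0.000000, Gamma_tst = 0.000000, Gamma_ttt = 0.000000; k1 = (0.125000, -0.375000, 0.000000, 0.000000)
  k2: at (s, t) = (0.265625, -1.046875), (ds/dtau, dt/dtau) = (0.125000, -0.375000); Gamma_sss = 0.000000, Gamma_sst = 0.000000, Gamma_stt = 0.000000, Gamma_tss = 0.000000, Gamma_tst = 0.000000, Gamma_ttt = 0.000000; k2 = (0.125000, -0.375000, 0.000000, 0.000000)
  k3: at (s, t) = (0.265625, -1.046875), (ds/dtau, dt/dtau) = (0.125000, -0.375000); Gamma_sss = 0.000000, Gamma_sst = 0.000000, Gamma_stt = 0.000000, Gamma_tss = 0.000000, Gamma_tst = 0.000000, Gamma_ttt = 0.000000; k3 = (0.125000, -0.375000, 0.000000, 0.000000)
  k4: at (s, t) = (0.268750, -1.056250), (ds/dtau, dt/dtau) = (0.125000, -0.375000); Gamma_sss = 0.000000, Gamma_sst = 0.000000, Gamma_stt = 0.000000, Gamma_tss = 0.000000, Gamma_tst = 0.000000, Gamma_ttt = 0.000000; k4 = (0.125000, -0.375000, 0.000000, 0.000000)
  Y <- Y + (h/6)(k1 + 2k2 + 2k3 + k4): s = 0.2687, t = -1.0563, ds/dtau = 0.1250, dt/dtau = -0.3750


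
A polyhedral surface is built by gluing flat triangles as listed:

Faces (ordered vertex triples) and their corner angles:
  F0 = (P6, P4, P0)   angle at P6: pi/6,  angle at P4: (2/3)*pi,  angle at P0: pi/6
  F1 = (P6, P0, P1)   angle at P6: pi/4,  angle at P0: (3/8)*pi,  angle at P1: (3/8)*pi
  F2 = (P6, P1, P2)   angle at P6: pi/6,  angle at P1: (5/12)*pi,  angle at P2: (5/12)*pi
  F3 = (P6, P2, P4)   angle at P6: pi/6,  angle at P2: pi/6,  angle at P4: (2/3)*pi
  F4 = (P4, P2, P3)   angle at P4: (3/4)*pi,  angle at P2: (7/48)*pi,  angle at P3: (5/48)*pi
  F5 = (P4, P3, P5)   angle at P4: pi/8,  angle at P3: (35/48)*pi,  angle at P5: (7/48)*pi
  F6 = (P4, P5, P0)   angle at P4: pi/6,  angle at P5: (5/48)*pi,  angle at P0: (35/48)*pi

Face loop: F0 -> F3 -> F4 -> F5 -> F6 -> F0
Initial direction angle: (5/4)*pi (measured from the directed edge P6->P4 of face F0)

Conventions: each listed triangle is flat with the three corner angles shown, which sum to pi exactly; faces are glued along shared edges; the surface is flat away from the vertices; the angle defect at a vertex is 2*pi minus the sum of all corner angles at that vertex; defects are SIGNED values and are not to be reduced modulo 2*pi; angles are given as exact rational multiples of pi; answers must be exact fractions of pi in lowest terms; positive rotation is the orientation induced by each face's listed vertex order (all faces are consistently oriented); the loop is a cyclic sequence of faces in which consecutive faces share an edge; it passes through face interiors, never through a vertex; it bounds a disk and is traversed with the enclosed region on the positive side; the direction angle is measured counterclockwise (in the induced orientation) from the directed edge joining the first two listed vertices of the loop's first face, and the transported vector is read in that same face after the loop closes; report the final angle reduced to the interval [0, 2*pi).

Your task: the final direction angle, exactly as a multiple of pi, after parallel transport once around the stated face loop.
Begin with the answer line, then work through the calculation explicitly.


Answer: final direction angle = (7/8)*pi

enclosed vertex P4: corner angles sum to (19/8)*pi, defect = 2*pi - (19/8)*pi = (-3/8)*pi
adding the enclosed defects to the starting angle (mod 2*pi, induced orientation) gives the holonomy
final angle = (5/4)*pi - (3/8)*pi = (7/8)*pi (mod 2*pi)


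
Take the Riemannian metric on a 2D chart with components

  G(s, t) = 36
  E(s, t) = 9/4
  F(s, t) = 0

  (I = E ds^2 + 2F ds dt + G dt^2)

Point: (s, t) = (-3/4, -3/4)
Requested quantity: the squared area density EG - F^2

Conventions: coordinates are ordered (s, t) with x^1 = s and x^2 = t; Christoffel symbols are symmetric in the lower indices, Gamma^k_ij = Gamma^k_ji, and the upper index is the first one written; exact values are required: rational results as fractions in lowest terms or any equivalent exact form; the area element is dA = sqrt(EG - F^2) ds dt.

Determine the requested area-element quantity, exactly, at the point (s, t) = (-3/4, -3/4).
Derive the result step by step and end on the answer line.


E = 9/4, F = 0, G = 36; EG - F^2 = 81

Answer: EG - F^2 = 81


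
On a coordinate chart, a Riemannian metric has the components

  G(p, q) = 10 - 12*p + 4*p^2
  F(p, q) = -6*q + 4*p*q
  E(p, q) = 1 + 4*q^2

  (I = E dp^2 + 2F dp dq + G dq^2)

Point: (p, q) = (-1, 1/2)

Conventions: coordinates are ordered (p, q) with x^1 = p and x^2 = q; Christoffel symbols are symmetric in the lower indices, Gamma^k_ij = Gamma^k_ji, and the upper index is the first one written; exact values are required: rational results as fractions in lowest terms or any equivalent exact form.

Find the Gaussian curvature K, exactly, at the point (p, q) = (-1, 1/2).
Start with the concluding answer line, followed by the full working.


Answer: K = -4/729

E = 2, F = -5, G = 26, EG - F^2 = 27 at the point
E_p = 0, E_q = 4, F_p = 2, F_q = -10, G_p = -20, G_q = 0
E_qq = 8, F_pq = 4, G_pp = 8
The intrinsic route: Brioschi's K = (det M1 - det M2)/(EG - F^2)^2.
M1 = [[-E_qq/2 + F_pq - G_pp/2, E_p/2, F_p - E_q/2], [F_q - G_p/2, E, F], [G_q/2, F, G]] = [[-4, 0, 0], [0, 2, -5], [0, -5, 26]]; det M1 = -108
M2 = [[0, E_q/2, G_p/2], [E_q/2, E, F], [G_p/2, F, G]] = [[0, 2, -10], [2, 2, -5], [-10, -5, 26]]; det M2 = -104
det M1 - det M2 = -4; K = -4 / (27)^2 = -4/729


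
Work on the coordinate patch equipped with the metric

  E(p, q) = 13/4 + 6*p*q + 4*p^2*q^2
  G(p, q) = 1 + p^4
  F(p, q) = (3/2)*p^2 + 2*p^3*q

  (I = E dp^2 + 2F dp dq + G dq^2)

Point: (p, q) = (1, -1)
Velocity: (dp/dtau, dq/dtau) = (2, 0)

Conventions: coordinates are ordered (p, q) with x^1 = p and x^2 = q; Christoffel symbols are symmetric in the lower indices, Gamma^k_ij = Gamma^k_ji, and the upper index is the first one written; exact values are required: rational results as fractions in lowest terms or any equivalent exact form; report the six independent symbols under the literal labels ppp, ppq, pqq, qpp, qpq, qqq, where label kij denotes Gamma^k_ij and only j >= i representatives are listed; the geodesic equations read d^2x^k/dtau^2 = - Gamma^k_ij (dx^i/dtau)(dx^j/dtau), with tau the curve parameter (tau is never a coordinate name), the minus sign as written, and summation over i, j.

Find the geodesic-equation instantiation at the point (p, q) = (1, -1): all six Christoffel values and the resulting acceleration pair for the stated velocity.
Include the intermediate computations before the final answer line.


E = 5/4, F = -1/2, G = 2 at the point
E_p = 2, E_q = -2, F_p = -3, F_q = 2, G_p = 4, G_q = 0
EG - F^2 = 9/4;  g^inv = (4/9) * [[2, 1/2], [1/2, 5/4]]
first-kind symbols [ij,l] = (1/2)(d_i g_jl + d_j g_il - d_l g_ij): [pp,p] = E_p/2 = 1, [pp,q] = F_p - E_q/2 = -2, [pq,p] = E_q/2 = -1, [pq,q] = G_p/2 = 2, [qq,p] = F_q - G_p/2 = 0, [qq,q] = G_q/2 = 0
Gamma^p_ij = (G*[ij,p] - F*[ij,q])/(EG - F^2), Gamma^q_ij = (E*[ij,q] - F*[ij,p])/(EG - F^2)
Gamma_ppp = 4/9, Gamma_ppq = -4/9, Gamma_pqq = 0, Gamma_qpp = -8/9, Gamma_qpq = 8/9, Gamma_qqq = 0
d^2p/dtau^2 = -(Gamma_ppp*(2)^2 + 2*Gamma_ppq*(2)*(0) + Gamma_pqq*(0)^2) = -16/9
d^2q/dtau^2 = -(Gamma_qpp*(2)^2 + 2*Gamma_qpq*(2)*(0) + Gamma_qqq*(0)^2) = 32/9

Answer: Gamma_ppp = 4/9, Gamma_ppq = -4/9, Gamma_pqq = 0, Gamma_qpp = -8/9, Gamma_qpq = 8/9, Gamma_qqq = 0; accelerations (d^2p/dtau^2, d^2q/dtau^2) = (-16/9, 32/9)


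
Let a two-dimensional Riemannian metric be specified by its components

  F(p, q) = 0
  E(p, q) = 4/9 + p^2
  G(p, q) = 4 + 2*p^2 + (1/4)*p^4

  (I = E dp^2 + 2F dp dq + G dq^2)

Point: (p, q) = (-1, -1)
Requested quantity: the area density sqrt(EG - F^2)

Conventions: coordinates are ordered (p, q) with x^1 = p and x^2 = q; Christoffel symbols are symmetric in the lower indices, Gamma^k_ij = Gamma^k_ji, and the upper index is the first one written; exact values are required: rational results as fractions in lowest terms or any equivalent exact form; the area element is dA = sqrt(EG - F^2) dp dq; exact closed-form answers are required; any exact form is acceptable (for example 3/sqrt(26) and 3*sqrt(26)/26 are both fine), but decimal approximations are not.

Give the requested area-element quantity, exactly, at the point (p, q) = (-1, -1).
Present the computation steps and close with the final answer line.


E = 13/9, F = 0, G = 25/4; EG - F^2 = 325/36

Answer: sqrt(EG - F^2) = 5*sqrt(13)/6


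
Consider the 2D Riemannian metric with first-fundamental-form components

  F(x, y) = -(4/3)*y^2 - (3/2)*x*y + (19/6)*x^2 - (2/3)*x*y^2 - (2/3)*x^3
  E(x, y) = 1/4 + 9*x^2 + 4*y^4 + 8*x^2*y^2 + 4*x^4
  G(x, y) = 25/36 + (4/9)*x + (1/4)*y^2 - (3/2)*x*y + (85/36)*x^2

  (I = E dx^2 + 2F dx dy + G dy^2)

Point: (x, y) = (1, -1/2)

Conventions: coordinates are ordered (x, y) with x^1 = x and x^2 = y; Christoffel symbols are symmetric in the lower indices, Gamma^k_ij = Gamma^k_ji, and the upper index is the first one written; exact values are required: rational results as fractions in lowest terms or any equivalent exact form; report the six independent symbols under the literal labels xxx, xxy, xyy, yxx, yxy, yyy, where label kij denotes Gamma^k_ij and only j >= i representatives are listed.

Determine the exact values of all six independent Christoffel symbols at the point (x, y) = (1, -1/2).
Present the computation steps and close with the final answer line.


E = 31/2, F = 11/4, G = 69/16 at the point
E_x = 38, E_y = -10, F_x = 59/12, F_y = 1/2, G_x = 71/12, G_y = -7/4
EG - F^2 = 1897/32;  g^inv = (32/1897) * [[69/16, -11/4], [-11/4, 31/2]]
first-kind symbols [ij,l] = (1/2)(d_i g_jl + d_j g_il - d_l g_ij): [xx,x] = E_x/2 = 19, [xx,y] = F_x - E_y/2 = 119/12, [xy,x] = E_y/2 = -5, [xy,y] = G_x/2 = 71/24, [yy,x] = F_y - G_x/2 = -59/24, [yy,y] = G_y/2 = -7/8
Gamma^x_ij = (G*[ij,x] - F*[ij,y])/(EG - F^2), Gamma^y_ij = (E*[ij,y] - F*[ij,x])/(EG - F^2)

Answer: Gamma_xxx = 5248/5691, Gamma_xxy = -2851/5691, Gamma_xyy = -1049/7588, Gamma_yxx = 9740/5691, Gamma_yxy = 5722/5691, Gamma_yyy = -653/5691


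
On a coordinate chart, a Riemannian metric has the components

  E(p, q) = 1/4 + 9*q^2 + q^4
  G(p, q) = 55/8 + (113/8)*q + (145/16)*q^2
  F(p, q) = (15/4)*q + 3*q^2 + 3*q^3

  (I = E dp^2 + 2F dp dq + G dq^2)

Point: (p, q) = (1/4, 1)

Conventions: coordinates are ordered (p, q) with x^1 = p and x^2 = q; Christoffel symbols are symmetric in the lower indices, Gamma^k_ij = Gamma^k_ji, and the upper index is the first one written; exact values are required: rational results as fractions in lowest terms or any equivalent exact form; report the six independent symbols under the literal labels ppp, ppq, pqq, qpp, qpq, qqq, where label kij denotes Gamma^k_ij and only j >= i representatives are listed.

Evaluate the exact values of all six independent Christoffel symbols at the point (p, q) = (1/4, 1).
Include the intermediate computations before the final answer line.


E = 41/4, F = 39/4, G = 481/16 at the point
E_p = 0, E_q = 22, F_p = 0, F_q = 75/4, G_p = 0, G_q = 129/4
EG - F^2 = 13637/64;  g^inv = (64/13637) * [[481/16, -39/4], [-39/4, 41/4]]
first-kind symbols [ij,l] = (1/2)(d_i g_jl + d_j g_il - d_l g_ij): [pp,p] = E_p/2 = 0, [pp,q] = F_p - E_q/2 = -11, [pq,p] = E_q/2 = 11, [pq,q] = G_p/2 = 0, [qq,p] = F_q - G_p/2 = 75/4, [qq,q] = G_q/2 = 129/8
Gamma^p_ij = (G*[ij,p] - F*[ij,q])/(EG - F^2), Gamma^q_ij = (E*[ij,q] - F*[ij,p])/(EG - F^2)

Answer: Gamma_ppp = 528/1049, Gamma_ppq = 1628/1049, Gamma_pqq = 2001/1049, Gamma_qpp = -7216/13637, Gamma_qpq = -528/1049, Gamma_qqq = -1122/13637


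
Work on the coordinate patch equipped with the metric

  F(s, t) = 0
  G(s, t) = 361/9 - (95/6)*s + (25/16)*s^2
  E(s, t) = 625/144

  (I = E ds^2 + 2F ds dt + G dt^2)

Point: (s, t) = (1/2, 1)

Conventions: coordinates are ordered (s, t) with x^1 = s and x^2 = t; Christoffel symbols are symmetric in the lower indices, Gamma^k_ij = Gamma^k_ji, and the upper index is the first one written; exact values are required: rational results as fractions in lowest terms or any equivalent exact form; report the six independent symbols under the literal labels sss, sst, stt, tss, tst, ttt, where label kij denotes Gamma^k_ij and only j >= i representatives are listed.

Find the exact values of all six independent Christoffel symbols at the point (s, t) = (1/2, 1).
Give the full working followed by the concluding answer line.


E = 625/144, F = 0, G = 18769/576 at the point
E_s = 0, E_t = 0, F_s = 0, F_t = 0, G_s = -685/48, G_t = 0
EG - F^2 = 11730625/82944;  g^inv = (82944/11730625) * [[18769/576, 0], [0, 625/144]]
first-kind symbols [ij,l] = (1/2)(d_i g_jl + d_j g_il - d_l g_ij): [ss,s] = E_s/2 = 0, [ss,t] = F_s - E_t/2 = 0, [st,s] = E_t/2 = 0, [st,t] = G_s/2 = -685/96, [tt,s] = F_t - G_s/2 = 685/96, [tt,t] = G_t/2 = 0
Gamma^s_ij = (G*[ij,s] - F*[ij,t])/(EG - F^2), Gamma^t_ij = (E*[ij,t] - F*[ij,s])/(EG - F^2)

Answer: Gamma_sss = 0, Gamma_sst = 0, Gamma_stt = 411/250, Gamma_tss = 0, Gamma_tst = -30/137, Gamma_ttt = 0


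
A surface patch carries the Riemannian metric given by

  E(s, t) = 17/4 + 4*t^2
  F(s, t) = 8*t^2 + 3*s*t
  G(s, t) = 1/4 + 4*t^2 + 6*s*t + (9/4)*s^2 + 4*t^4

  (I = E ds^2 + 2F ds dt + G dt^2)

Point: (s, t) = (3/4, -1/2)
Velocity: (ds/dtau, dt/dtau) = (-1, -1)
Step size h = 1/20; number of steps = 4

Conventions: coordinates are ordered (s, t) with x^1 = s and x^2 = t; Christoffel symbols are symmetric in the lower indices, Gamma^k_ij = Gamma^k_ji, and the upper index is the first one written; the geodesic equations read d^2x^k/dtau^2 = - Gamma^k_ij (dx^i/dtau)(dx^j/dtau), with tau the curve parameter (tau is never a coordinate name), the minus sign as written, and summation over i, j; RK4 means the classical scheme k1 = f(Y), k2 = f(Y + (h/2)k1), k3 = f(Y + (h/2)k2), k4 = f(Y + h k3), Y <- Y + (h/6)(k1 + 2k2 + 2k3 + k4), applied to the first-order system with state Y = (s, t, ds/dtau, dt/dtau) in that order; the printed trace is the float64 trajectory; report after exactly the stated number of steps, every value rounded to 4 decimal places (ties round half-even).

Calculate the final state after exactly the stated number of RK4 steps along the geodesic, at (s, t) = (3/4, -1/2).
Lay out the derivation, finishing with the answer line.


f(Y) = (ds/dtau, dt/dtau, -Gamma^s_ij Y'^i Y'^j, -Gamma^t_ij Y'^i Y'^j) with the Gammas evaluated at the stage position; h = 0.050000; intermediate values shown to 6 dp
step 0: s = 0.7500, t = -0.5000, ds/dtau = -1.0000, dt/dtau = -1.0000
step 1:
  k1: at (s, t) = (0.750000, -0.500000), (ds/dtau, dt/dtau) = (-1.000000, -1.000000); Gamma_sss = -0.225352, Gamma_sst = -0.615694, Gamma_stt = -1.238934, Gamma_tss = 1.352113, Gamma_tst = 1.408451, Gamma_ttt = 0.647887; k1 = (-1.000000, -1.000000, 2.695674, -4.816901)
  k2: at (s, t) = (0.725000, -0.525000), (ds/dtau, dt/dtau) = (-0.932608, -1.120423); Gamma_sss = -0.303022, Gamma_sst = -0.665554, Gamma_stt = -1.268735, Gamma_tss = 1.525619, Gamma_tst = 1.375546, Gamma_ttt = 0.479394; k2 = (-0.932608, -1.120423, 3.247153, -4.803382)
  k3: at (s, t) = (0.726685, -0.528011), (ds/dtau, dt/dtau) = (-0.918821, -1.120085); Gamma_sss = -0.307911, Gamma_sst = -0.671163, Gamma_stt = -1.271996, Gamma_tss = 1.530663, Gamma_tst = 1.379515, Gamma_ttt = 0.468247; k3 = (-0.918821, -1.120085, 3.237246, -4.719168)
  k4: at (s, t) = (0.704059, -0.556004), (ds/dtau, dt/dtau) = (-0.838138, -1.235958); Gamma_sss = -0.401302, Gamma_sst = -0.724791, Gamma_stt = -1.292678, Gamma_tss = 1.695303, Gamma_tst = 1.349451, Gamma_ttt = 0.302097; k4 = (-0.838138, -1.235958, 3.758217, -4.448191)
  Y <- Y + (h/6)(k1 + 2k2 + 2k3 + k4): s = 0.7038, t = -0.5560, ds/dtau = -0.8381, dt/dtau = -1.2359
step 2:
  k1: at (s, t) = (0.703825, -0.555975), (ds/dtau, dt/dtau) = (-0.838144, -1.235918); Gamma_sss = -0.401528, Gamma_sst = -0.724704, Gamma_stt = -1.292609, Gamma_tss = 1.695967, Gamma_tst = 1.348903, Gamma_ttt = 0.301792; k1 = (-0.838144, -1.235918, 3.757930, -4.446976)
  k2: at (s, t) = (0.682871, -0.586873), (ds/dtau, dt/dtau) = (-0.744196, -1.347093); Gamma_sss = -0.508950, Gamma_sst = -0.784562, Gamma_stt = -1.306498, Gamma_tss = 1.844209, Gamma_tst = 1.331399, Gamma_ttt = 0.151542; k2 = (-0.744196, -1.347093, 4.225766, -3.965829)
  k3: at (s, t) = (0.685220, -0.589652), (ds/dtau, dt/dtau) = (-0.732500, -1.335064); Gamma_sss = -0.512905, Gamma_sst = -0.791308, Gamma_stt = -1.308423, Gamma_tss = 1.843501, Gamma_tst = 1.341265, Gamma_ttt = 0.145874; k3 = (-0.732500, -1.335064, 4.155025, -3.872485)
  k4: at (s, t) = (0.667200, -0.622728), (ds/dtau, dt/dtau) = (-0.630393, -1.429543); Gamma_sss = -0.627137, Gamma_sst = -0.862318, Gamma_stt = -1.317841, Gamma_tss = 1.960335, Gamma_tst = 1.353291, Gamma_ttt = 0.026910; k4 = (-0.630393, -1.429543, 4.496546, -3.273122)
  Y <- Y + (h/6)(k1 + 2k2 + 2k3 + k4): s = 0.6670, t = -0.6229, ds/dtau = -0.6297, dt/dtau = -1.4309
step 3:
  k1: at (s, t) = (0.666976, -0.622890), (ds/dtau, dt/dtau) = (-0.629677, -1.430891); Gamma_sss = -0.627912, Gamma_sst = -0.862629, Gamma_stt = -1.317856, Gamma_tss = 1.961225, Gamma_tst = 1.353048, Gamma_ttt = 0.026282; k1 = (-0.629677, -1.430891, 4.501662, -3.269613)
  k2: at (s, t) = (0.651234, -0.658662), (ds/dtau, dt/dtau) = (-0.517136, -1.512631); Gamma_sss = -0.746447, Gamma_sst = -0.950823, Gamma_stt = -1.325250, Gamma_tss = 2.045804, Gamma_tst = 1.399522, Gamma_ttt = -0.065070; k2 = (-0.517136, -1.512631, 4.719400, -2.587736)
  k3: at (s, t) = (0.654047, -0.660705), (ds/dtau, dt/dtau) = (-0.511692, -1.495584); Gamma_sss = -0.746966, Gamma_sst = -0.957786, Gamma_stt = -1.325534, Gamma_tss = 2.039709, Gamma_tst = 1.411836, Gamma_ttt = -0.068567; k3 = (-0.511692, -1.495584, 4.626443, -2.541581)
  k4: at (s, t) = (0.641391, -0.697669), (ds/dtau, dt/dtau) = (-0.398355, -1.557970); Gamma_sss = -0.857885, Gamma_sst = -1.064091, Gamma_stt = -1.328220, Gamma_tss = 2.083592, Gamma_tst = 1.490678, Gamma_ttt = -0.140197; k4 = (-0.398355, -1.557970, 4.680888, -1.840646)
  Y <- Y + (h/6)(k1 + 2k2 + 2k3 + k4): s = 0.6413, t = -0.6979, ds/dtau = -0.3974, dt/dtau = -1.5590
step 4:
  k1: at (s, t) = (0.641262, -0.697934), (ds/dtau, dt/dtau) = (-0.397392, -1.558965); Gamma_sss = -0.858717, Gamma_sst = -1.064887, Gamma_stt = -1.328229, Gamma_tss = 2.083892, Gamma_tst = 1.491224, Gamma_ttt = -0.140645; k1 = (-0.397392, -1.558965, 4.683137, -1.834956)
  k2: at (s, t) = (0.631327, -0.736908), (ds/dtau, dt/dtau) = (-0.280313, -1.604839); Gamma_sss = -0.957605, Gamma_sst = -1.190723, Gamma_stt = -1.321768, Gamma_tss = 2.085706, Gamma_tst = 1.593769, Gamma_ttt = -0.209503; k2 = (-0.280313, -1.604839, 4.550781, -1.058248)
  k3: at (s, t) = (0.634254, -0.738055), (ds/dtau, dt/dtau) = (-0.283622, -1.585421); Gamma_sss = -0.954000, Gamma_sst = -1.194906, Gamma_stt = -1.319631, Gamma_tss = 2.076608, Gamma_tst = 1.601416, Gamma_ttt = -0.215086; k3 = (-0.283622, -1.585421, 4.468319, -1.066603)
  k4: at (s, t) = (0.627080, -0.777205), (ds/dtau, dt/dtau) = (-0.173976, -1.612295); Gamma_sss = -1.027820, Gamma_sst = -1.327358, Gamma_stt = -1.295762, Gamma_tss = 2.032967, Gamma_tst = 1.703011, Gamma_ttt = -0.295393; k4 = (-0.173976, -1.612295, 4.144088, -0.249050)
  Y <- Y + (h/6)(k1 + 2k2 + 2k3 + k4): s = 0.6271, t = -0.7775, ds/dtau = -0.1735, dt/dtau = -1.6117

Answer: s = 0.6271, t = -0.7775, ds/dtau = -0.1735, dt/dtau = -1.6117


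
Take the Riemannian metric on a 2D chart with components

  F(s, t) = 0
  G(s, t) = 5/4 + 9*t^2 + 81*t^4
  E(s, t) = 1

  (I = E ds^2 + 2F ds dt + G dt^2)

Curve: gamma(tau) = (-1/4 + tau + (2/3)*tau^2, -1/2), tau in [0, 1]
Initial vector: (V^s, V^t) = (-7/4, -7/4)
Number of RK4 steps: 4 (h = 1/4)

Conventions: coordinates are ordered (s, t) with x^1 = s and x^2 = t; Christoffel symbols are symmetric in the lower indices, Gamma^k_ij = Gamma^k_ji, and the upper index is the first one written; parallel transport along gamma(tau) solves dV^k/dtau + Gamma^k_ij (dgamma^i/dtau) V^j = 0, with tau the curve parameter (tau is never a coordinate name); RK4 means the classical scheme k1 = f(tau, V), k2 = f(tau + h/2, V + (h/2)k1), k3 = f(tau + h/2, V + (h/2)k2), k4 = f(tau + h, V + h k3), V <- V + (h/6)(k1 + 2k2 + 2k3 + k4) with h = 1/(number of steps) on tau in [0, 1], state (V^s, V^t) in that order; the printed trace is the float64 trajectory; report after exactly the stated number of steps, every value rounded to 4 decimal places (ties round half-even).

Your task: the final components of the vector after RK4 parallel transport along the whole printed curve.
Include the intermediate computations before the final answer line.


gamma'(tau) = (1 + (4/3)*tau, 0); f(tau, V)^k = -Gamma^k_ij(gamma(tau)) gamma'^i(tau) V^j; h = 1/4; intermediate values shown to 6 dp
curve data and Christoffel symbols at the stage parameters:
  tau = 0.000000: gamma = (-0.250000, -0.500000), gamma' = (1.000000, 0.000000); Gamma_sss = 0.000000, Gamma_sst = 0.000000, Gamma_stt = 0.000000, Gamma_tss = 0.000000, Gamma_tst = 0.000000, Gamma_ttt = -2.890511
  tau = 0.125000: gamma = (-0.114583, -0.500000), gamma' = (1.166667, 0.000000); Gamma_sss = 0.000000, Gamma_sst = 0.000000, Gamma_stt = 0.000000, Gamma_tss = 0.000000, Gamma_tst = 0.000000, Gamma_ttt = -2.890511
  tau = 0.250000: gamma = (0.041667, -0.500000), gamma' = (1.333333, 0.000000); Gamma_sss = 0.000000, Gamma_sst = 0.000000, Gamma_stt = 0.000000, Gamma_tss = 0.000000, Gamma_tst = 0.000000, Gamma_ttt = -2.890511
  tau = 0.375000: gamma = (0.218750, -0.500000), gamma' = (1.500000, 0.000000); Gamma_sss = 0.000000, Gamma_sst = 0.000000, Gamma_stt = 0.000000, Gamma_tss = 0.000000, Gamma_tst = 0.000000, Gamma_ttt = -2.890511
  tau = 0.500000: gamma = (0.416667, -0.500000), gamma' = (1.666667, 0.000000); Gamma_sss = 0.000000, Gamma_sst = 0.000000, Gamma_stt = 0.000000, Gamma_tss = 0.000000, Gamma_tst = 0.000000, Gamma_ttt = -2.890511
  tau = 0.625000: gamma = (0.635417, -0.500000), gamma' = (1.833333, 0.000000); Gamma_sss = 0.000000, Gamma_sst = 0.000000, Gamma_stt = 0.000000, Gamma_tss = 0.000000, Gamma_tst = 0.000000, Gamma_ttt = -2.890511
  tau = 0.750000: gamma = (0.875000, -0.500000), gamma' = (2.000000, 0.000000); Gamma_sss = 0.000000, Gamma_sst = 0.000000, Gamma_stt = 0.000000, Gamma_tss = 0.000000, Gamma_tst = 0.000000, Gamma_ttt = -2.890511
  tau = 0.875000: gamma = (1.135417, -0.500000), gamma' = (2.166667, 0.000000); Gamma_sss = 0.000000, Gamma_sst = 0.000000, Gamma_stt = 0.000000, Gamma_tss = 0.000000, Gamma_tst = 0.000000, Gamma_ttt = -2.890511
  tau = 1.000000: gamma = (1.416667, -0.500000), gamma' = (2.333333, 0.000000); Gamma_sss = 0.000000, Gamma_sst = 0.000000, Gamma_stt = 0.000000, Gamma_tss = 0.000000, Gamma_tst = 0.000000, Gamma_ttt = -2.890511
step 0: V^s = -1.7500, V^t = -1.7500
step 1: k1 = (0.000000, 0.000000), k2 = (0.000000, 0.000000), k3 = (0.000000, 0.000000), k4 = (0.000000, 0.000000); V <- V + (h/6)(k1 + 2k2 + 2k3 + k4): V^s = -1.7500, V^t = -1.7500
step 2: k1 = (0.000000, 0.000000), k2 = (0.000000, 0.000000), k3 = (0.000000, 0.000000), k4 = (0.000000, 0.000000); V <- V + (h/6)(k1 + 2k2 + 2k3 + k4): V^s = -1.7500, V^t = -1.7500
step 3: k1 = (0.000000, 0.000000), k2 = (0.000000, 0.000000), k3 = (0.000000, 0.000000), k4 = (0.000000, 0.000000); V <- V + (h/6)(k1 + 2k2 + 2k3 + k4): V^s = -1.7500, V^t = -1.7500
step 4: k1 = (0.000000, 0.000000), k2 = (0.000000, 0.000000), k3 = (0.000000, 0.000000), k4 = (0.000000, 0.000000); V <- V + (h/6)(k1 + 2k2 + 2k3 + k4): V^s = -1.7500, V^t = -1.7500

Answer: V^s = -1.7500, V^t = -1.7500


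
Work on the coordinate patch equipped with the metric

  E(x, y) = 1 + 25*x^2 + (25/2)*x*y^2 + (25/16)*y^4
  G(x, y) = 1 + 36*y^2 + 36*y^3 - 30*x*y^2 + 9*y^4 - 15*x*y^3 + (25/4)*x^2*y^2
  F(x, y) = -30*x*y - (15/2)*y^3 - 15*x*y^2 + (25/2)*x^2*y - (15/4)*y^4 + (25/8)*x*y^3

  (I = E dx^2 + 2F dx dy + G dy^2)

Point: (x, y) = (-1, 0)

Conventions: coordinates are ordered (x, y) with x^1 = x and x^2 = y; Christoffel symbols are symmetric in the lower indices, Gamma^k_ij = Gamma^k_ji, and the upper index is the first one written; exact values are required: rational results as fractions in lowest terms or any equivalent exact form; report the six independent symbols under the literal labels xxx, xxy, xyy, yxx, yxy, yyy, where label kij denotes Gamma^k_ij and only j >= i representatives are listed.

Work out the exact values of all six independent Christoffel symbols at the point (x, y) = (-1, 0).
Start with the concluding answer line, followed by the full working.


Answer: Gamma_xxx = -25/26, Gamma_xxy = 0, Gamma_xyy = 85/52, Gamma_yxx = 0, Gamma_yxy = 0, Gamma_yyy = 0

E = 26, F = 0, G = 1 at the point
E_x = -50, E_y = 0, F_x = 0, F_y = 85/2, G_x = 0, G_y = 0
EG - F^2 = 26;  g^inv = (1/26) * [[1, 0], [0, 26]]
first-kind symbols [ij,l] = (1/2)(d_i g_jl + d_j g_il - d_l g_ij): [xx,x] = E_x/2 = -25, [xx,y] = F_x - E_y/2 = 0, [xy,x] = E_y/2 = 0, [xy,y] = G_x/2 = 0, [yy,x] = F_y - G_x/2 = 85/2, [yy,y] = G_y/2 = 0
Gamma^x_ij = (G*[ij,x] - F*[ij,y])/(EG - F^2), Gamma^y_ij = (E*[ij,y] - F*[ij,x])/(EG - F^2)


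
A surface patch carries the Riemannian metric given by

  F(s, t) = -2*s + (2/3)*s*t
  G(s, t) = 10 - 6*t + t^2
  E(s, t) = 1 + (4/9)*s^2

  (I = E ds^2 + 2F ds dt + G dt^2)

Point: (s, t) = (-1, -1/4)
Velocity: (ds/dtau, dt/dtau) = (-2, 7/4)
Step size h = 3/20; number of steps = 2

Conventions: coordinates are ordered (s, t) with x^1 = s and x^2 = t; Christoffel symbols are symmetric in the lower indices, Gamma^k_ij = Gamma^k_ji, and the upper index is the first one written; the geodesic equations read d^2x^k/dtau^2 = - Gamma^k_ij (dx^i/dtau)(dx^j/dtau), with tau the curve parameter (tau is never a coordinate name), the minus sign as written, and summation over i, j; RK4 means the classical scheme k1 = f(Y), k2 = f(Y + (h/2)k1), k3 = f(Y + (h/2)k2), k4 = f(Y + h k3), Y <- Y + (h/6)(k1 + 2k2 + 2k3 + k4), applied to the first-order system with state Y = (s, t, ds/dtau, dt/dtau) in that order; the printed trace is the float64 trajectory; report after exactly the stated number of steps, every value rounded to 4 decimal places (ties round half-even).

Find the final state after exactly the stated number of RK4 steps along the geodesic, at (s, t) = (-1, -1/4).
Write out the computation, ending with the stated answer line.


f(Y) = (ds/dtau, dt/dtau, -Gamma^s_ij Y'^i Y'^j, -Gamma^t_ij Y'^i Y'^j) with the Gammas evaluated at the stage position; h = 0.150000; intermediate values shown to 6 dp
step 0: s = -1.0000, t = -0.2500, ds/dtau = -2.0000, dt/dtau = 1.7500
step 1:
  k1: at (s, t) = (-1.000000, -0.250000), (ds/dtau, dt/dtau) = (-2.000000, 1.750000); Gamma_sss = -0.037016, Gamma_sst = 0.000000, Gamma_stt = -0.055523, Gamma_tss = -0.180451, Gamma_tst = 0.000000, Gamma_ttt = -0.270677; k1 = (-2.000000, 1.750000, 0.318103, 1.550752)
  k2: at (s, t) = (-1.150000, -0.118750), (ds/dtau, dt/dtau) = (-1.976142, 1.866306); Gamma_sss = -0.045174, Gamma_sst = 0.000000, Gamma_stt = -0.067760, Gamma_tss = -0.183763, Gamma_tst = 0.000000, Gamma_ttt = -0.275645; k2 = (-1.976142, 1.866306, 0.412425, 1.677719)
  k3: at (s, t) = (-1.148211, -0.110027), (ds/dtau, dt/dtau) = (-1.969068, 1.875829); Gamma_sss = -0.045328, Gamma_sst = 0.000000, Gamma_stt = -0.067992, Gamma_tss = -0.184163, Gamma_tst = 0.000000, Gamma_ttt = -0.276245; k3 = (-1.969068, 1.875829, 0.414996, 1.686076)
  k4: at (s, t) = (-1.295360, 0.031374), (ds/dtau, dt/dtau) = (-1.937751, 2.002911); Gamma_sss = -0.054526, Gamma_sst = 0.000000, Gamma_stt = -0.081789, Gamma_tss = -0.187440, Gamma_tst = 0.000000, Gamma_ttt = -0.281160; k4 = (-1.937751, 2.002911, 0.532850, 1.831730)
  Y <- Y + (h/6)(k1 + 2k2 + 2k3 + k4): s = -1.2957, t = 0.0309, ds/dtau = -1.9374, dt/dtau = 2.0028
step 2:
  k1: at (s, t) = (-1.295704, 0.030930), (ds/dtau, dt/dtau) = (-1.937355, 2.002752); Gamma_sss = -0.054525, Gamma_sst = 0.000000, Gamma_stt = -0.081788, Gamma_tss = -0.187414, Gamma_tst = 0.000000, Gamma_ttt = -0.281121; k1 = (-1.937355, 2.002752, 0.532703, 1.831011)
  k2: at (s, t) = (-1.441006, 0.181136), (ds/dtau, dt/dtau) = (-1.897402, 2.140078); Gamma_sss = -0.064896, Gamma_sst = 0.000000, Gamma_stt = -0.097343, Gamma_tss = -0.190421, Gamma_tst = 0.000000, Gamma_ttt = -0.285632; k2 = (-1.897402, 2.140078, 0.679459, 1.993715)
  k3: at (s, t) = (-1.438009, 0.191435), (ds/dtau, dt/dtau) = (-1.886396, 2.152280); Gamma_sss = -0.065169, Gamma_sst = 0.000000, Gamma_stt = -0.097753, Gamma_tss = -0.190921, Gamma_tst = 0.000000, Gamma_ttt = -0.286381; k3 = (-1.886396, 2.152280, 0.684725, 2.005995)
  k4: at (s, t) = (-1.578664, 0.353772), (ds/dtau, dt/dtau) = (-1.834646, 2.303651); Gamma_sss = -0.077016, Gamma_sst = 0.000000, Gamma_stt = -0.115524, Gamma_tss = -0.193647, Gamma_tst = 0.000000, Gamma_ttt = -0.290470; k4 = (-1.834646, 2.303651, 0.872294, 2.193270)
  Y <- Y + (h/6)(k1 + 2k2 + 2k3 + k4): s = -1.5792, t = 0.3532, ds/dtau = -1.8340, dt/dtau = 2.3033

Answer: s = -1.5792, t = 0.3532, ds/dtau = -1.8340, dt/dtau = 2.3033


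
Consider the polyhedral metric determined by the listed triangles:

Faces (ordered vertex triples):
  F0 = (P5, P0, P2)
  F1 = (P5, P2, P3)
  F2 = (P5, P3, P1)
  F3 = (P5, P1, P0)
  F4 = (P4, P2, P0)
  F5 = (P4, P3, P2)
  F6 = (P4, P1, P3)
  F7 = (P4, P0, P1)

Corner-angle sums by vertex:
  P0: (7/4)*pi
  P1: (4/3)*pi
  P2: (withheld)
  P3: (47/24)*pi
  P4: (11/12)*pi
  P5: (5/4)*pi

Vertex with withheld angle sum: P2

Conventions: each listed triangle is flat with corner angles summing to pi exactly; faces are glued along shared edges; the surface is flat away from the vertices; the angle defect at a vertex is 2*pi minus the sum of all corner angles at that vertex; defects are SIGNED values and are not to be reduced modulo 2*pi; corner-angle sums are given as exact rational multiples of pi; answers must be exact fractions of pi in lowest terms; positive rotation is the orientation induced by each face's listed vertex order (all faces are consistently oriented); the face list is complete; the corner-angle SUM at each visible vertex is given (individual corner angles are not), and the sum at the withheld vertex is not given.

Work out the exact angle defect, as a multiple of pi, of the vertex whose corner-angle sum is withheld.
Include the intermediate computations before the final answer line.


V = 6, E = 12, F = 8; chi = V - E + F = 2
Gauss-Bonnet: total defect = 2*pi*chi = 4*pi; visible defects sum to (67/24)*pi

Answer: defect(P2) = (29/24)*pi


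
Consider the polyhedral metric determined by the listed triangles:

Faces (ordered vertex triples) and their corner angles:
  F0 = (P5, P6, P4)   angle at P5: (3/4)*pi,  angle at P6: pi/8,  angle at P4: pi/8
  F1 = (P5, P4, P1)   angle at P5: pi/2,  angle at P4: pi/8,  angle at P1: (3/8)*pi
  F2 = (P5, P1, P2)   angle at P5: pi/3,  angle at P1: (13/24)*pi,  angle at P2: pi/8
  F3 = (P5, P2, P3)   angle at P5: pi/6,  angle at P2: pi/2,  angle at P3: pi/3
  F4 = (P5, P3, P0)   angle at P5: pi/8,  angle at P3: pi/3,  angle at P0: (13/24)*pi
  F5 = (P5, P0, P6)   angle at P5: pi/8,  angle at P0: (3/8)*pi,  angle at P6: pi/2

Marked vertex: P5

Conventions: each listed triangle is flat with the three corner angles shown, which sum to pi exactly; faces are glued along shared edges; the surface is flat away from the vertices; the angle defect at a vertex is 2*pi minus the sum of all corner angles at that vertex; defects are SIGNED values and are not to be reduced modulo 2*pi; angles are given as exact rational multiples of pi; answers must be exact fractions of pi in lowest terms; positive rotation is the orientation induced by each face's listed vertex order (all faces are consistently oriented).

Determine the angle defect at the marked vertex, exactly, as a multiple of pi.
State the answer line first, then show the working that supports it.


Answer: defect(P5) = 0

Sum of corner angles at P5: 2*pi
defect = 2*pi - 2*pi


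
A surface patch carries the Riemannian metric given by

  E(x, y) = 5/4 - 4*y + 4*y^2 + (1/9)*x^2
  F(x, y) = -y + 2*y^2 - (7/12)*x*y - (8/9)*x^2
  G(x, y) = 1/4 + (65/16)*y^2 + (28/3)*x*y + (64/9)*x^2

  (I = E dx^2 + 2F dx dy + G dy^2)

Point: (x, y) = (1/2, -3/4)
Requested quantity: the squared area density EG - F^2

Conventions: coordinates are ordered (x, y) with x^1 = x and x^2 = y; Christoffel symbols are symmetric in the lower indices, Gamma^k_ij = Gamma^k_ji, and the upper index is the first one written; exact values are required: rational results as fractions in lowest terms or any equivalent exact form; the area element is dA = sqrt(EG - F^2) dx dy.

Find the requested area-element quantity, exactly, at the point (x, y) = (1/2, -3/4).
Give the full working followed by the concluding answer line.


E = 235/36, F = 539/288, G = 1873/2304; EG - F^2 = 2771/1536

Answer: EG - F^2 = 2771/1536


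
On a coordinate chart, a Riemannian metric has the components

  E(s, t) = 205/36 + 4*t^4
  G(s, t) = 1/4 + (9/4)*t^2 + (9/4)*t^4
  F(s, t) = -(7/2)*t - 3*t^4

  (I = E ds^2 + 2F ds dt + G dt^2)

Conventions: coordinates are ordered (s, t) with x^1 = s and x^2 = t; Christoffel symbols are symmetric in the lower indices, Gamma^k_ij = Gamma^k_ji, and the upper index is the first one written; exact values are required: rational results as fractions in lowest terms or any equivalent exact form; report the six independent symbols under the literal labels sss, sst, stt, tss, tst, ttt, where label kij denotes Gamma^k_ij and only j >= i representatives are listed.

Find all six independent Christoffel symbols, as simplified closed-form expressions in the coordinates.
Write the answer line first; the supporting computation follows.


Answer: Gamma_sss = (-3456*t^7 - 4032*t^4)/(1296*t^6 - 3024*t^5 + 1989*t^4 + 81*t^2 + 205), Gamma_sst = (2592*t^7 + 2592*t^5 + 288*t^3)/(1296*t^6 - 3024*t^5 + 1989*t^4 + 81*t^2 + 205), Gamma_stt = (-1944*t^7 - 2916*t^5 + 1134*t^4 - 432*t^3 - 126)/(1296*t^6 - 3024*t^5 + 1989*t^4 + 81*t^2 + 205), Gamma_tss = (-4608*t^7 - 6560*t^3)/(1296*t^6 - 3024*t^5 + 1989*t^4 + 81*t^2 + 205), Gamma_tst = (3456*t^7 + 4032*t^4)/(1296*t^6 - 3024*t^5 + 1989*t^4 + 81*t^2 + 205), Gamma_ttt = (-2592*t^7 + 1296*t^5 - 7560*t^4 + 3690*t^3 + 81*t)/(1296*t^6 - 3024*t^5 + 1989*t^4 + 81*t^2 + 205)

E = 205/36 + 4*t^4; F = -(7/2)*t - 3*t^4; G = 1/4 + (9/4)*t^2 + (9/4)*t^4
Gamma^k_ij = (1/2) g^{kl} (d_i g_jl + d_j g_il - d_l g_ij), with g^inv = (1/(EG-F^2)) [[G, -F], [-F, E]]
first partials: E_s = 0, E_t = 16*t^3, F_s = 0, F_t = -7/2 - 12*t^3, G_s = 0, G_t = (9/2)*t + 9*t^3
D = EG - F^2 = 205/144 + (9/16)*t^2 + (221/16)*t^4 - 21*t^5 + 9*t^6
expanded: Gamma^s_ss = (G E_s - 2F F_s + F E_t)/(2D), Gamma^s_st = (G E_t - F G_s)/(2D), Gamma^s_tt = (2G F_t - G G_s - F G_t)/(2D), Gamma^t_ss = (2E F_s - E E_t - F E_s)/(2D), Gamma^t_st = (E G_s - F E_t)/(2D), Gamma^t_tt = (E G_t - 2F F_t + F G_s)/(2D); substitute and cancel common factors
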